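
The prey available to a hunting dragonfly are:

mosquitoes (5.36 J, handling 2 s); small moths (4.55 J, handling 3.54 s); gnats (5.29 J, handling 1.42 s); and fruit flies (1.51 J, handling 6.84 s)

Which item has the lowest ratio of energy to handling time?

fruit flies

Profitability E/h (J/s): mosquitoes = 5.36/2 = 2.68, small moths = 4.55/3.54 = 1.29, gnats = 5.29/1.42 = 3.73, fruit flies = 1.51/6.84 = 0.221.
Ranked: gnats > mosquitoes > small moths > fruit flies.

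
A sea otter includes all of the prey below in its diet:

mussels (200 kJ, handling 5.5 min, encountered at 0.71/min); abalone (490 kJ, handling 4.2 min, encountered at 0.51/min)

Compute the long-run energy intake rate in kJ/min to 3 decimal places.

55.612 kJ/min

Energy encountered per unit search time: 0.71×200 + 0.51×490 = 391.9 kJ/min.
Handling time per unit search time: 0.71×5.5 + 0.51×4.2 = 6.047.
Rate = 391.9/(1 + 6.047) = 55.61 kJ/min.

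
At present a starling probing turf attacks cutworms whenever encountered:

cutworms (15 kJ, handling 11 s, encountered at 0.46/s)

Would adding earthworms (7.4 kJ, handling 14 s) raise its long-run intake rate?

No

Intake rate on the current diet: R = (0.46×15) / (1 + 0.46×11) = 6.9/6.06 = 1.139 kJ/s.
Profitability of earthworms: 7.4/14 = 0.5286 kJ/s.
Since 0.5286 < R, time spent handling earthworms is better spent searching.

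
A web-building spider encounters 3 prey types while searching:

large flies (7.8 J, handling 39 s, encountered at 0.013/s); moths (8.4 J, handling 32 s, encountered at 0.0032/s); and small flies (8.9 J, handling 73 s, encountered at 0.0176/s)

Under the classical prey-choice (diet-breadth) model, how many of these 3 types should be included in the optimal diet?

Rank by E/h (J/s): moths 0.263, large flies 0.2, small flies 0.122. Include each in turn until the next type's E/h falls below the running intake rate.
Rate on top 1: 0.02438. large flies: 0.2 > 0.02438 → include.
Rate on top 2: 0.07971. small flies: 0.122 > 0.07971 → include.
Optimal diet: moths, large flies, small flies — 3 of 3 types.

3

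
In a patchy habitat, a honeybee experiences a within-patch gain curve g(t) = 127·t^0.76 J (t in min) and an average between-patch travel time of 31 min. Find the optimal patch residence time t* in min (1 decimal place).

By the marginal value theorem, leave when the instantaneous gain rate g'(t) equals the habitat-wide average g(t)/(T + t).
g'(t) = 0.76·127·t^-0.24. Setting 0.76·127·t^-0.24 = 127·t^0.76/(31+t) gives 0.76(31+t) = t, so 0.24·t = 0.76×31.
t* = 0.76×31/0.24 = 98.17 min.

98.2 min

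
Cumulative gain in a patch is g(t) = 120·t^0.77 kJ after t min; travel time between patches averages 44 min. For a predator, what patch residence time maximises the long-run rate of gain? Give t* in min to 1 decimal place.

Optimal t* satisfies g'(t*) = g(t*)/(T + t*).
g'(t) = 0.77·120·t^-0.23. Setting 0.77·120·t^-0.23 = 120·t^0.77/(44+t) gives 0.77(44+t) = t, so 0.23·t = 0.77×44.
t* = 0.77×44/0.23 = 147.3 min.

147.3 min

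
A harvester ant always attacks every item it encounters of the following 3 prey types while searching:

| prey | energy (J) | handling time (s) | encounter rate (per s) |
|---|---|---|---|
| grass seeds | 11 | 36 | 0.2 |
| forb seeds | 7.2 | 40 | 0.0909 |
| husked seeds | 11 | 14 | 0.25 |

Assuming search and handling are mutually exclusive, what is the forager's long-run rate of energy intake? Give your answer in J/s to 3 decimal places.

R = Σλ_iE_i / (1 + Σλ_ih_i)
Numerator: 0.2×11 + 0.0909×7.2 + 0.25×11 = 5.604
Denominator: 1 + 0.2×36 + 0.0909×40 + 0.25×14 = 15.34
R = 5.604/15.34 = 0.3654 J/s

0.365 J/s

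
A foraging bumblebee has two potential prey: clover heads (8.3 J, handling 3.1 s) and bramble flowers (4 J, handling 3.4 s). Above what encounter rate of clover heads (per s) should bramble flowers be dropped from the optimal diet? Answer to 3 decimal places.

0.253 per s

Drop bramble flowers once their profitability E₂/h₂ falls below the rate achievable on clover heads alone: E₂/h₂ = λE₁/(1 + λh₁).
Solve for λ: λE₁h₂ = E₂(1 + λh₁) → λ(E₁h₂ − E₂h₁) = E₂ → λ = E₂/(E₁h₂ − E₂h₁).
λ = 4/(8.3×3.4 − 4×3.1) = 4/15.82 = 0.2528 per s.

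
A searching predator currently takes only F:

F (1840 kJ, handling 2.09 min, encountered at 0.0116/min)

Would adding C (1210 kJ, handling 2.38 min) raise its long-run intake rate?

Current rate: (0.0116×1840)/(1 + 0.0116×2.09) = 20.84 kJ/min.
C: E/h = 1210/2.38 = 508.4 kJ/min.
Since 508.4 > R, including C increases the long-run rate.

Yes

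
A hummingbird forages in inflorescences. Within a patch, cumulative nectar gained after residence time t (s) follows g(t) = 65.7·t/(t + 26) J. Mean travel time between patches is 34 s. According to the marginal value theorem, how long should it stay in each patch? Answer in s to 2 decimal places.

Maximise g(t)/(T+t): set derivative to zero → g'(t)(T+t) = g(t).
g'(t) = 65.7·26/(t + 26)². Setting 65.7·26/(t+26)² = 65.7t/[(t+26)(34+t)] gives 26(34+t) = t(t+26), so t² = 26×34 = 884.
t* = √884 = 29.73 s.

29.73 s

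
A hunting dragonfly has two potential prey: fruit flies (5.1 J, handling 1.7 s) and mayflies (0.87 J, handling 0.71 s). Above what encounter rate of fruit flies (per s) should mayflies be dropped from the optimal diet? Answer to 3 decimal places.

0.406 per s

The zero-one rule: include mayflies iff E₂/h₂ > λE₁/(1+λh₁). Equality gives the switch point.
λE₁h₂ = E₂ + λE₂h₁ ⇒ λ = E₂/(E₁h₂ − E₂h₁) = 0.87/(3.621 − 1.479) = 0.4062 per s.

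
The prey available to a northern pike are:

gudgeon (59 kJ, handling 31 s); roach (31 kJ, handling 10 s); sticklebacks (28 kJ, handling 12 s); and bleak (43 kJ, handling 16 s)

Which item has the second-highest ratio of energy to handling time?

In descending order of E/h:
roach: 31/10 = 3.1 kJ/s
bleak: 43/16 = 2.69 kJ/s
sticklebacks: 28/12 = 2.33 kJ/s
gudgeon: 59/31 = 1.9 kJ/s

bleak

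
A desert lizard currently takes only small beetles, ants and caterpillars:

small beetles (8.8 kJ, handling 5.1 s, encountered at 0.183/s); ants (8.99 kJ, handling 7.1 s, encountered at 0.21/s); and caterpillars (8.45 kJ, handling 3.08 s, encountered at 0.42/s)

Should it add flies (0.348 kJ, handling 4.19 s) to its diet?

No

Current rate: (0.183×8.8 + 0.21×8.99 + 0.42×8.45)/(1 + 0.183×5.1 + 0.21×7.1 + 0.42×3.08) = 1.494 kJ/s.
flies: E/h = 0.348/4.19 = 0.08305 kJ/s.
0.08305 < 1.494, so adding flies would lower the average — exclude it.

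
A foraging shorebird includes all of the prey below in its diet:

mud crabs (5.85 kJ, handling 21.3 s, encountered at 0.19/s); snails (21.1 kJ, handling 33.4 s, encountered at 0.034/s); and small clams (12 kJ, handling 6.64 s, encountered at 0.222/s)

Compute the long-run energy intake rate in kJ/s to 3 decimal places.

0.587 kJ/s

R = (0.19×5.85 + 0.034×21.1 + 0.222×12) / (1 + 0.19×21.3 + 0.034×33.4 + 0.222×6.64) = 4.493/7.657 = 0.5868 kJ/s.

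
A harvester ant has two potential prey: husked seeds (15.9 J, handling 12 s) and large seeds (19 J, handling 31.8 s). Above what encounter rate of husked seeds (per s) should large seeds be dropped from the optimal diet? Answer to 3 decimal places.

At the threshold, the rate on husked seeds alone equals the profitability of large seeds: λ·15.9/(1 + λ·12) = 19/31.8 = 0.5975.
Rearranging, λ(15.9 − 0.5975×12) = 0.5975, so λ = 0.5975/8.73 = 0.06844 per s.

0.068 per s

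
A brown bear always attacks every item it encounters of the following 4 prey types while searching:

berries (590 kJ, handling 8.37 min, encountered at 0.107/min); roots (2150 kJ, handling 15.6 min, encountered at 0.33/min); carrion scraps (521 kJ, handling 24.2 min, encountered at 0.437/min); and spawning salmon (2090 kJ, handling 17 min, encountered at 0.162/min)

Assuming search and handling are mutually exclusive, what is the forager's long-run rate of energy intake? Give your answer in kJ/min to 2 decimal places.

65.72 kJ/min

Energy encountered per unit search time: 0.107×590 + 0.33×2150 + 0.437×521 + 0.162×2090 = 1339 kJ/min.
Handling time per unit search time: 0.107×8.37 + 0.33×15.6 + 0.437×24.2 + 0.162×17 = 19.37.
Rate = 1339/(1 + 19.37) = 65.72 kJ/min.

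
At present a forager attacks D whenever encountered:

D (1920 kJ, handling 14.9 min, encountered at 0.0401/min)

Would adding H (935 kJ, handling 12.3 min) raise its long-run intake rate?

On D alone, R = ΣλE/(1+Σλh) = 76.99/1.597 = 48.2 kJ/min.
H: E/h = 935/12.3 = 76.02 kJ/min.
76.02 > 48.2, so adding H raises the average — include it.

Yes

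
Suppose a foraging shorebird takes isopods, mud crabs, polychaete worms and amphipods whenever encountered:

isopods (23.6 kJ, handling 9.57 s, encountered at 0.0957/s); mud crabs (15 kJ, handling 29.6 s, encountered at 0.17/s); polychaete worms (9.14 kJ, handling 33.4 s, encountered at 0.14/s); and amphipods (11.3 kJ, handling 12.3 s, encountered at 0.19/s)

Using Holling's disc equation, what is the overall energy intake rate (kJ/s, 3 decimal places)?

0.590 kJ/s

R = (0.0957×23.6 + 0.17×15 + 0.14×9.14 + 0.19×11.3) / (1 + 0.0957×9.57 + 0.17×29.6 + 0.14×33.4 + 0.19×12.3) = 8.235/13.96 = 0.5899 kJ/s.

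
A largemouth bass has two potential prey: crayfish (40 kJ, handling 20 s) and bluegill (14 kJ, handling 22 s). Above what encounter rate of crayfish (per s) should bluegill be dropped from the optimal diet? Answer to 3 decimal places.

Drop bluegill once their profitability E₂/h₂ falls below the rate achievable on crayfish alone: E₂/h₂ = λE₁/(1 + λh₁).
Solve for λ: λE₁h₂ = E₂(1 + λh₁) → λ(E₁h₂ − E₂h₁) = E₂ → λ = E₂/(E₁h₂ − E₂h₁).
λ = 14/(40×22 − 14×20) = 14/600 = 0.02333 per s.

0.023 per s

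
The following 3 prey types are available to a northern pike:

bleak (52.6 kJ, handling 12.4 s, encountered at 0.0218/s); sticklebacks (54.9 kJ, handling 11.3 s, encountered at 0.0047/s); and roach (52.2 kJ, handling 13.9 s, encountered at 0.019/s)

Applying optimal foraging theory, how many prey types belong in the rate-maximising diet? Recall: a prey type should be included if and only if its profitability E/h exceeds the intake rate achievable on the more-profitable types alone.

3

Profitabilities (E/h, kJ/s): sticklebacks 4.86, bleak 4.24, roach 3.76. Add prey in this order while the next type's profitability exceeds the intake rate on those already taken.
Rate on top 1: 0.245. bleak: 4.24 > 0.245 → include.
Rate on top 2: 1.061. roach: 3.76 > 1.061 → include.
Optimal diet: sticklebacks, bleak, roach — 3 of 3 types.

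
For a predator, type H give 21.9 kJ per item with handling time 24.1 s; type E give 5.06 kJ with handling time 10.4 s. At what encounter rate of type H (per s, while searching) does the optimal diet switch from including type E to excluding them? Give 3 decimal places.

0.048 per s

The zero-one rule: include type E iff E₂/h₂ > λE₁/(1+λh₁). Equality gives the switch point.
λE₁h₂ = E₂ + λE₂h₁ ⇒ λ = E₂/(E₁h₂ − E₂h₁) = 5.06/(227.8 − 121.9) = 0.04782 per s.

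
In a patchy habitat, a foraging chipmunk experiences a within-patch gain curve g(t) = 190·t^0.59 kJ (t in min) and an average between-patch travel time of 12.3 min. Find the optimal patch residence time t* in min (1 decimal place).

By the marginal value theorem, leave when the instantaneous gain rate g'(t) equals the habitat-wide average g(t)/(T + t).
g'(t) = 0.59·190·t^-0.41. Setting 0.59·190·t^-0.41 = 190·t^0.59/(12.3+t) gives 0.59(12.3+t) = t, so 0.41·t = 0.59×12.3.
t* = 0.59×12.3/0.41 = 17.7 min.

17.7 min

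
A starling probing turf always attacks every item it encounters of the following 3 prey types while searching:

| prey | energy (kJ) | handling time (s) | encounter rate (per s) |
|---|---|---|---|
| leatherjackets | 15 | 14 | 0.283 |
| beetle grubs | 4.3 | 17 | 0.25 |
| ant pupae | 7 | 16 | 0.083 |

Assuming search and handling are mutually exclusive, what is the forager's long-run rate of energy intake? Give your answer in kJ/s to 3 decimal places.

Energy encountered per unit search time: 0.283×15 + 0.25×4.3 + 0.083×7 = 5.901 kJ/s.
Handling time per unit search time: 0.283×14 + 0.25×17 + 0.083×16 = 9.54.
Rate = 5.901/(1 + 9.54) = 0.5599 kJ/s.

0.560 kJ/s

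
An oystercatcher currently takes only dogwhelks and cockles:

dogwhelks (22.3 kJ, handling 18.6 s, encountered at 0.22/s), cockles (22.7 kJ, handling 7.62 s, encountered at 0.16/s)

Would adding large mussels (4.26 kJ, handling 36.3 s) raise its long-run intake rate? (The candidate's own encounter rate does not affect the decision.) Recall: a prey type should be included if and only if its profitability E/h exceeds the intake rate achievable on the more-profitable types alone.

No

On dogwhelks and cockles alone, R = ΣλE/(1+Σλh) = 8.538/6.311 = 1.353 kJ/s.
Profitability of large mussels: 4.26/36.3 = 0.1174 kJ/s.
Since 0.1174 < R, time spent handling large mussels is better spent searching.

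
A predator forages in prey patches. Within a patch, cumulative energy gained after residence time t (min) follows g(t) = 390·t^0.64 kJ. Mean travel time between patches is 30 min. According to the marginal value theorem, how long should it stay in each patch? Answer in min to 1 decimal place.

53.3 min

Optimal t* satisfies g'(t*) = g(t*)/(T + t*).
g'(t) = 0.64·390·t^-0.36. Setting 0.64·390·t^-0.36 = 390·t^0.64/(30+t) gives 0.64(30+t) = t, so 0.36·t = 0.64×30.
t* = 0.64×30/0.36 = 53.33 min.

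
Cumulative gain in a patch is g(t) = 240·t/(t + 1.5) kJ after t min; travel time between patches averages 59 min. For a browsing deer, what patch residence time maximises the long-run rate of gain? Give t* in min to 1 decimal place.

By the marginal value theorem, leave when the instantaneous gain rate g'(t) equals the habitat-wide average g(t)/(T + t).
g'(t) = 240·1.5/(t + 1.5)². Setting 240·1.5/(t+1.5)² = 240t/[(t+1.5)(59+t)] gives 1.5(59+t) = t(t+1.5), so t² = 1.5×59 = 88.5.
t* = √88.5 = 9.407 min.

9.4 min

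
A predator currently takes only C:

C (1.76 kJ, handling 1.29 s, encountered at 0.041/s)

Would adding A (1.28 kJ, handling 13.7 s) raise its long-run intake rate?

On C alone, R = ΣλE/(1+Σλh) = 0.07216/1.053 = 0.06854 kJ/s.
A: E/h = 1.28/13.7 = 0.09343 kJ/s.
Since 0.09343 > R, including A increases the long-run rate.

Yes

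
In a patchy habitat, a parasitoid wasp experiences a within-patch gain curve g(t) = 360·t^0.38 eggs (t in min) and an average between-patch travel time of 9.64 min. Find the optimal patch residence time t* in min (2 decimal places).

5.91 min

By the marginal value theorem, leave when the instantaneous gain rate g'(t) equals the habitat-wide average g(t)/(T + t).
g'(t) = 0.38·360·t^-0.62. Setting 0.38·360·t^-0.62 = 360·t^0.38/(9.64+t) gives 0.38(9.64+t) = t, so 0.62·t = 0.38×9.64.
t* = 0.38×9.64/0.62 = 5.908 min.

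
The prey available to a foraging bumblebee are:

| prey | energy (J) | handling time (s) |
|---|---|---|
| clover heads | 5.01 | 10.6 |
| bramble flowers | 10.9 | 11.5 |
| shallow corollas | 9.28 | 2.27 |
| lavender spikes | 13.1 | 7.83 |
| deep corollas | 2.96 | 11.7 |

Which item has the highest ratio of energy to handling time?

shallow corollas

In descending order of E/h:
shallow corollas: 9.28/2.27 = 4.09 J/s
lavender spikes: 13.1/7.83 = 1.67 J/s
bramble flowers: 10.9/11.5 = 0.948 J/s
clover heads: 5.01/10.6 = 0.473 J/s
deep corollas: 2.96/11.7 = 0.253 J/s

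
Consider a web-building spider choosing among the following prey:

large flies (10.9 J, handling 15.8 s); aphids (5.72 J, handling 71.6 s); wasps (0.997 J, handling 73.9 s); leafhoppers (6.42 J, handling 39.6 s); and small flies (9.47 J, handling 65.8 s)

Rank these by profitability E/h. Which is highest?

large flies

In descending order of E/h:
large flies: 10.9/15.8 = 0.69 J/s
leafhoppers: 6.42/39.6 = 0.162 J/s
small flies: 9.47/65.8 = 0.144 J/s
aphids: 5.72/71.6 = 0.0799 J/s
wasps: 0.997/73.9 = 0.0135 J/s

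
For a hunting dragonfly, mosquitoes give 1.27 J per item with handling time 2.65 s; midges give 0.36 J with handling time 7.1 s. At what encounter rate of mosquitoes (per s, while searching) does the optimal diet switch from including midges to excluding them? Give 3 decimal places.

0.045 per s

Drop midges once their profitability E₂/h₂ falls below the rate achievable on mosquitoes alone: E₂/h₂ = λE₁/(1 + λh₁).
Solve for λ: λE₁h₂ = E₂(1 + λh₁) → λ(E₁h₂ − E₂h₁) = E₂ → λ = E₂/(E₁h₂ − E₂h₁).
λ = 0.36/(1.27×7.1 − 0.36×2.65) = 0.36/8.063 = 0.04465 per s.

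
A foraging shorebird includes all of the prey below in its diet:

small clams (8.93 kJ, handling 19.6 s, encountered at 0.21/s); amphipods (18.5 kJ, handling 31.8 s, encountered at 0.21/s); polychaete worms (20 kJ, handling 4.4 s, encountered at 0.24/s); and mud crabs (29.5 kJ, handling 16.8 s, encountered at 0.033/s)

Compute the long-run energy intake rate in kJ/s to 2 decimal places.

0.86 kJ/s

Energy encountered per unit search time: 0.21×8.93 + 0.21×18.5 + 0.24×20 + 0.033×29.5 = 11.53 kJ/s.
Handling time per unit search time: 0.21×19.6 + 0.21×31.8 + 0.24×4.4 + 0.033×16.8 = 12.4.
Rate = 11.53/(1 + 12.4) = 0.8604 kJ/s.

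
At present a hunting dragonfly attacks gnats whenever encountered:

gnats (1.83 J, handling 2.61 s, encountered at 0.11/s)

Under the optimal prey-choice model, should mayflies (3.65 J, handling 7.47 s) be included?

Yes

Current rate: (0.11×1.83)/(1 + 0.11×2.61) = 0.1564 J/s.
Profitability of mayflies: 3.65/7.47 = 0.4886 J/s.
0.4886 > 0.1564, so adding mayflies raises the average — include it.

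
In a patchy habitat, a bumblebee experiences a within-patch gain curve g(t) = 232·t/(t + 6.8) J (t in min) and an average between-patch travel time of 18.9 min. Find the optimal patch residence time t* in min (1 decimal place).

11.3 min

Maximise g(t)/(T+t): set derivative to zero → g'(t)(T+t) = g(t).
g'(t) = 232·6.8/(t + 6.8)². Setting 232·6.8/(t+6.8)² = 232t/[(t+6.8)(18.9+t)] gives 6.8(18.9+t) = t(t+6.8), so t² = 6.8×18.9 = 128.5.
t* = √128.5 = 11.34 min.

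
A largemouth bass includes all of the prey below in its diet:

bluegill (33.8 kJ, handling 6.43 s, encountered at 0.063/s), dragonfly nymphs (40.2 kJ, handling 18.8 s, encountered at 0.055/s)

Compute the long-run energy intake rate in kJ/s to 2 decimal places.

1.78 kJ/s

R = Σλ_iE_i / (1 + Σλ_ih_i)
Numerator: 0.063×33.8 + 0.055×40.2 = 4.34
Denominator: 1 + 0.063×6.43 + 0.055×18.8 = 2.439
R = 4.34/2.439 = 1.78 kJ/s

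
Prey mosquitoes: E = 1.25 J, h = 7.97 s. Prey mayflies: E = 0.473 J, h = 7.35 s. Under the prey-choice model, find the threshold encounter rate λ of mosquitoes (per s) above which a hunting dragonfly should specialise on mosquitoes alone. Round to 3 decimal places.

At the threshold, the rate on mosquitoes alone equals the profitability of mayflies: λ·1.25/(1 + λ·7.97) = 0.473/7.35 = 0.06435.
Rearranging, λ(1.25 − 0.06435×7.97) = 0.06435, so λ = 0.06435/0.7371 = 0.08731 per s.

0.087 per s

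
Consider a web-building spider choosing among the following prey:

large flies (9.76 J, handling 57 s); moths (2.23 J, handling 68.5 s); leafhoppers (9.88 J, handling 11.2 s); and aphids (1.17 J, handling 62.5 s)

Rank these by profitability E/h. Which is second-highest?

large flies

Profitability E/h (J/s): large flies = 9.76/57 = 0.171, moths = 2.23/68.5 = 0.0326, leafhoppers = 9.88/11.2 = 0.882, aphids = 1.17/62.5 = 0.0187.
Ranked: leafhoppers > large flies > moths > aphids.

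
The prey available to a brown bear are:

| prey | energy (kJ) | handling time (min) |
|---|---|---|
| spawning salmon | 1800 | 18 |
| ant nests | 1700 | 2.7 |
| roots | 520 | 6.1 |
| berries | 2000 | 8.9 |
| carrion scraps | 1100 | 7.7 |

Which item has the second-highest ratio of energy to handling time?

In descending order of E/h:
ant nests: 1700/2.7 = 630 kJ/min
berries: 2000/8.9 = 225 kJ/min
carrion scraps: 1100/7.7 = 143 kJ/min
spawning salmon: 1800/18 = 100 kJ/min
roots: 520/6.1 = 85.2 kJ/min

berries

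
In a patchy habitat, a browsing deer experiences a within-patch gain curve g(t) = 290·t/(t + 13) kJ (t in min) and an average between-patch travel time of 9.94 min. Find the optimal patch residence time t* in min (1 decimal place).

By the marginal value theorem, leave when the instantaneous gain rate g'(t) equals the habitat-wide average g(t)/(T + t).
g'(t) = 290·13/(t + 13)². Setting 290·13/(t+13)² = 290t/[(t+13)(9.94+t)] gives 13(9.94+t) = t(t+13), so t² = 13×9.94 = 129.2.
t* = √129.2 = 11.37 min.

11.4 min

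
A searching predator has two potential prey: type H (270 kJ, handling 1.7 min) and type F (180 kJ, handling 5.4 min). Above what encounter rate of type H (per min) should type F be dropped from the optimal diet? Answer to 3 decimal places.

At the threshold, the rate on type H alone equals the profitability of type F: λ·270/(1 + λ·1.7) = 180/5.4 = 33.33.
Rearranging, λ(270 − 33.33×1.7) = 33.33, so λ = 33.33/213.3 = 0.1562 per min.

0.156 per min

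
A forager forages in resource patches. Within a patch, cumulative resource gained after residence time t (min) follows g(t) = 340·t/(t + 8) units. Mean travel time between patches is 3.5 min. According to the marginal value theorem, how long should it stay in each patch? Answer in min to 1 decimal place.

5.3 min

By the marginal value theorem, leave when the instantaneous gain rate g'(t) equals the habitat-wide average g(t)/(T + t).
g'(t) = 340·8/(t + 8)². Setting 340·8/(t+8)² = 340t/[(t+8)(3.5+t)] gives 8(3.5+t) = t(t+8), so t² = 8×3.5 = 28.
t* = √28 = 5.292 min.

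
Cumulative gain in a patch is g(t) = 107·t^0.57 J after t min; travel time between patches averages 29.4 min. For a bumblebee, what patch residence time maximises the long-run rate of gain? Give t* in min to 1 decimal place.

39.0 min

By the marginal value theorem, leave when the instantaneous gain rate g'(t) equals the habitat-wide average g(t)/(T + t).
g'(t) = 0.57·107·t^-0.43. Setting 0.57·107·t^-0.43 = 107·t^0.57/(29.4+t) gives 0.57(29.4+t) = t, so 0.43·t = 0.57×29.4.
t* = 0.57×29.4/0.43 = 38.97 min.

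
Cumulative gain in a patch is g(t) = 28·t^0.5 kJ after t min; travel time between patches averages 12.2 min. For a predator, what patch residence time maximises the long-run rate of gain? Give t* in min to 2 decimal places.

Optimal t* satisfies g'(t*) = g(t*)/(T + t*).
g'(t) = 0.5·28·t^-0.5. Setting 0.5·28·t^-0.5 = 28·t^0.5/(12.2+t) gives 0.5(12.2+t) = t, so 0.50·t = 0.5×12.2.
t* = 0.5×12.2/0.50 = 12.2 min.

12.20 min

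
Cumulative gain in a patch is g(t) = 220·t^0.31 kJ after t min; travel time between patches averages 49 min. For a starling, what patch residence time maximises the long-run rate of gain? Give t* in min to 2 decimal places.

Optimal t* satisfies g'(t*) = g(t*)/(T + t*).
g'(t) = 0.31·220·t^-0.69. Setting 0.31·220·t^-0.69 = 220·t^0.31/(49+t) gives 0.31(49+t) = t, so 0.69·t = 0.31×49.
t* = 0.31×49/0.69 = 22.01 min.

22.01 min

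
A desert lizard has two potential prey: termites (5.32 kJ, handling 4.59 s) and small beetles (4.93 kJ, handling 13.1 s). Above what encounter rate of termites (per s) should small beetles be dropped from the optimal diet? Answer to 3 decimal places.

0.105 per s

The zero-one rule: include small beetles iff E₂/h₂ > λE₁/(1+λh₁). Equality gives the switch point.
λE₁h₂ = E₂ + λE₂h₁ ⇒ λ = E₂/(E₁h₂ − E₂h₁) = 4.93/(69.69 − 22.63) = 0.1048 per s.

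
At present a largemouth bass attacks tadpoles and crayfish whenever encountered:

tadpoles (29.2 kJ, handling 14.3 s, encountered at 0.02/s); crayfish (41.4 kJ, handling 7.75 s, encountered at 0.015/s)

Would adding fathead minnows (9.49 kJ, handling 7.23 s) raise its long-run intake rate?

Yes

Current rate: (0.02×29.2 + 0.015×41.4)/(1 + 0.02×14.3 + 0.015×7.75) = 0.8593 kJ/s.
fathead minnows: E/h = 9.49/7.23 = 1.313 kJ/s.
1.313 > 0.8593, so adding fathead minnows raises the average — include it.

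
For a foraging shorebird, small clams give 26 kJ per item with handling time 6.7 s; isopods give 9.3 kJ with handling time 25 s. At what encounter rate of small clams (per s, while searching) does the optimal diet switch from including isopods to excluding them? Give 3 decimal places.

0.016 per s

Drop isopods once their profitability E₂/h₂ falls below the rate achievable on small clams alone: E₂/h₂ = λE₁/(1 + λh₁).
Solve for λ: λE₁h₂ = E₂(1 + λh₁) → λ(E₁h₂ − E₂h₁) = E₂ → λ = E₂/(E₁h₂ − E₂h₁).
λ = 9.3/(26×25 − 9.3×6.7) = 9.3/587.7 = 0.01582 per s.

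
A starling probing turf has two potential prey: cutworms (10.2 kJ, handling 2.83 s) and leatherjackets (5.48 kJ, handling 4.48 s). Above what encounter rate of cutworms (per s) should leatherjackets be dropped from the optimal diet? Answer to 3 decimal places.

Drop leatherjackets once their profitability E₂/h₂ falls below the rate achievable on cutworms alone: E₂/h₂ = λE₁/(1 + λh₁).
Solve for λ: λE₁h₂ = E₂(1 + λh₁) → λ(E₁h₂ − E₂h₁) = E₂ → λ = E₂/(E₁h₂ − E₂h₁).
λ = 5.48/(10.2×4.48 − 5.48×2.83) = 5.48/30.19 = 0.1815 per s.

0.182 per s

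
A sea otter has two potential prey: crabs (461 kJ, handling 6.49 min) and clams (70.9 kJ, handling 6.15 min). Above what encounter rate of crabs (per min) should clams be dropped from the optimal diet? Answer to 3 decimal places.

The zero-one rule: include clams iff E₂/h₂ > λE₁/(1+λh₁). Equality gives the switch point.
λE₁h₂ = E₂ + λE₂h₁ ⇒ λ = E₂/(E₁h₂ − E₂h₁) = 70.9/(2835 − 460.1) = 0.02985 per min.

0.030 per min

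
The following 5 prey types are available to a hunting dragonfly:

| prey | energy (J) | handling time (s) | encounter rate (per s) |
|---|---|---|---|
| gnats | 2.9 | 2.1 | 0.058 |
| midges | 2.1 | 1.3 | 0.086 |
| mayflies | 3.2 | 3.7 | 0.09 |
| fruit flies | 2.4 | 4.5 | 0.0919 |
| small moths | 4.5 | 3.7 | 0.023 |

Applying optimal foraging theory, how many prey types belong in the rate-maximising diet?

5

Profitabilities (E/h, J/s): midges 1.62, gnats 1.38, small moths 1.22, mayflies 0.865, fruit flies 0.533. Add prey in this order while the next type's profitability exceeds the intake rate on those already taken.
Rate on top 1: 0.1624. gnats: 1.38 > 0.1624 → include.
Rate on top 2: 0.2827. small moths: 1.22 > 0.2827 → include.
Rate on top 3: 0.343. mayflies: 0.865 > 0.343 → include.
Rate on top 4: 0.4482. fruit flies: 0.533 > 0.4482 → include.
Optimal diet: midges, gnats, small moths, mayflies, fruit flies — 5 of 5 types.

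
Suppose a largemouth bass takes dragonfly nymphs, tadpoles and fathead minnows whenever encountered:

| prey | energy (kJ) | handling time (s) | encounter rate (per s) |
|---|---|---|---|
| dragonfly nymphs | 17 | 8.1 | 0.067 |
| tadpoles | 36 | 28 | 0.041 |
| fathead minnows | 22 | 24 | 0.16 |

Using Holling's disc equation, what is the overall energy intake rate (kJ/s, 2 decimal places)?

R = (0.067×17 + 0.041×36 + 0.16×22) / (1 + 0.067×8.1 + 0.041×28 + 0.16×24) = 6.135/6.531 = 0.9394 kJ/s.

0.94 kJ/s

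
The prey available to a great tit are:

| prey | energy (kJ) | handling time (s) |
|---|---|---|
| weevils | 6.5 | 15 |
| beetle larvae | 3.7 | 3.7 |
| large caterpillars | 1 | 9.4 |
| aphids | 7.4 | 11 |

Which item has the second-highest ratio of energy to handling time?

Profitability E/h (kJ/s): weevils = 6.5/15 = 0.433, beetle larvae = 3.7/3.7 = 1, large caterpillars = 1/9.4 = 0.106, aphids = 7.4/11 = 0.673.
Ranked: beetle larvae > aphids > weevils > large caterpillars.

aphids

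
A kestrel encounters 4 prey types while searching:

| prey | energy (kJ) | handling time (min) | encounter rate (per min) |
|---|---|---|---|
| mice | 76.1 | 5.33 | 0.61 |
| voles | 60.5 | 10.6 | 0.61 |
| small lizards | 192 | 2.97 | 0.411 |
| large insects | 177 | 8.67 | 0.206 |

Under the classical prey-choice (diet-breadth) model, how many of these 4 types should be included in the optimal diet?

Profitabilities (E/h, kJ/min): small lizards 64.6, large insects 20.4, mice 14.3, voles 5.71. Add prey in this order while the next type's profitability exceeds the intake rate on those already taken.
Rate on top 1: 35.54. large insects: 20.4 < 35.54 → exclude; stop.
Optimal diet: small lizards — 1 of 4 types.

1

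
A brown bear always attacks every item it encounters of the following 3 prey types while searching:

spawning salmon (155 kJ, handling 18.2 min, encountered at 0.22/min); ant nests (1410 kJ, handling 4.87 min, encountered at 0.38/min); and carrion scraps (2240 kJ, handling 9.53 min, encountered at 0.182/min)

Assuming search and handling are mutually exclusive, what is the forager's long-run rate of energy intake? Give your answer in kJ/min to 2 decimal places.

R = Σλ_iE_i / (1 + Σλ_ih_i)
Numerator: 0.22×155 + 0.38×1410 + 0.182×2240 = 977.6
Denominator: 1 + 0.22×18.2 + 0.38×4.87 + 0.182×9.53 = 8.589
R = 977.6/8.589 = 113.8 kJ/min

113.82 kJ/min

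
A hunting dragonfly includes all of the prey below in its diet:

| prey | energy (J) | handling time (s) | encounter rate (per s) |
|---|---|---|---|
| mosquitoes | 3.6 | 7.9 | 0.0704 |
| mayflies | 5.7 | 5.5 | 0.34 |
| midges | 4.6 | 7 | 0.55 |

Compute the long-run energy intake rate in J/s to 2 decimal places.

R = Σλ_iE_i / (1 + Σλ_ih_i)
Numerator: 0.0704×3.6 + 0.34×5.7 + 0.55×4.6 = 4.721
Denominator: 1 + 0.0704×7.9 + 0.34×5.5 + 0.55×7 = 7.276
R = 4.721/7.276 = 0.6489 J/s

0.65 J/s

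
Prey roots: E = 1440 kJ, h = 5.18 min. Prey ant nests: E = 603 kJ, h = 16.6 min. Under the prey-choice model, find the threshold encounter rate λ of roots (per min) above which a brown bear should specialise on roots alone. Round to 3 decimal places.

0.029 per min

Drop ant nests once their profitability E₂/h₂ falls below the rate achievable on roots alone: E₂/h₂ = λE₁/(1 + λh₁).
Solve for λ: λE₁h₂ = E₂(1 + λh₁) → λ(E₁h₂ − E₂h₁) = E₂ → λ = E₂/(E₁h₂ − E₂h₁).
λ = 603/(1440×16.6 − 603×5.18) = 603/2.078e+04 = 0.02902 per min.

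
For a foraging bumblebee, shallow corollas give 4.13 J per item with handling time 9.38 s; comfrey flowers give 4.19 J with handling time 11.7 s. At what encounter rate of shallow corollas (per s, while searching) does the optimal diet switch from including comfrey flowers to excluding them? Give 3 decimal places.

0.465 per s

At the threshold, the rate on shallow corollas alone equals the profitability of comfrey flowers: λ·4.13/(1 + λ·9.38) = 4.19/11.7 = 0.3581.
Rearranging, λ(4.13 − 0.3581×9.38) = 0.3581, so λ = 0.3581/0.7708 = 0.4646 per s.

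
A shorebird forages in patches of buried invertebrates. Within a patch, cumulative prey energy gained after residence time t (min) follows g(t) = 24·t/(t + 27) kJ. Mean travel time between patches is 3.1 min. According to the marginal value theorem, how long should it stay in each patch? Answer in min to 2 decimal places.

Optimal t* satisfies g'(t*) = g(t*)/(T + t*).
g'(t) = 24·27/(t + 27)². Setting 24·27/(t+27)² = 24t/[(t+27)(3.1+t)] gives 27(3.1+t) = t(t+27), so t² = 27×3.1 = 83.7.
t* = √83.7 = 9.149 min.

9.15 min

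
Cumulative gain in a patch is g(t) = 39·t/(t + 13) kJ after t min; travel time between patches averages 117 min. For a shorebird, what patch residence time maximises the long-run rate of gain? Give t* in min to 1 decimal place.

Optimal t* satisfies g'(t*) = g(t*)/(T + t*).
g'(t) = 39·13/(t + 13)². Setting 39·13/(t+13)² = 39t/[(t+13)(117+t)] gives 13(117+t) = t(t+13), so t² = 13×117 = 1521.
t* = √1521 = 39 min.

39.0 min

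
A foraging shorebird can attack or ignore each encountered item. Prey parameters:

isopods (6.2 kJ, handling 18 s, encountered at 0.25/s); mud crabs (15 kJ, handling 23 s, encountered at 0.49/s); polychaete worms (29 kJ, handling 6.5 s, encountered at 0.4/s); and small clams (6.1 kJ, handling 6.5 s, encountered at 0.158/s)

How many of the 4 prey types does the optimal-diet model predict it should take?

Profitabilities (E/h, kJ/s): polychaete worms 4.46, small clams 0.938, mud crabs 0.652, isopods 0.344. Add prey in this order while the next type's profitability exceeds the intake rate on those already taken.
Rate on top 1: 3.222. small clams: 0.938 < 3.222 → exclude; stop.
Optimal diet: polychaete worms — 1 of 4 types.

1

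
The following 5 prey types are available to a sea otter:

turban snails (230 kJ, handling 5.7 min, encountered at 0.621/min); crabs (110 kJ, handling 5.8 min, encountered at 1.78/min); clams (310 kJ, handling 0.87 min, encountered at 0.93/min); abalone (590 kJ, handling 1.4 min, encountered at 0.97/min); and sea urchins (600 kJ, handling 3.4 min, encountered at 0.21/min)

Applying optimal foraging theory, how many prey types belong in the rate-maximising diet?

E/h in descending order: abalone 421, clams 356, sea urchins 176, turban snails 40.4, crabs 19 kJ/min. The optimal diet is the largest prefix of this list for which every included type satisfies E_i/h_i > R on the types above it.
Rate on top 1: 242.7. clams: 356 > 242.7 → include.
Rate on top 2: 271.7. sea urchins: 176 < 271.7 → exclude; stop.
Optimal diet: abalone, clams — 2 of 5 types.

2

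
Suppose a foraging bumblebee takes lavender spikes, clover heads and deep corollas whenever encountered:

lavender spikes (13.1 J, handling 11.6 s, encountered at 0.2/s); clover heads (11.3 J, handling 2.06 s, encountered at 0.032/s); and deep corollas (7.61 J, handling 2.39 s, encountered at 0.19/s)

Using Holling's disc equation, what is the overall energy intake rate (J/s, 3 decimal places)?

1.153 J/s

R = Σλ_iE_i / (1 + Σλ_ih_i)
Numerator: 0.2×13.1 + 0.032×11.3 + 0.19×7.61 = 4.428
Denominator: 1 + 0.2×11.6 + 0.032×2.06 + 0.19×2.39 = 3.84
R = 4.428/3.84 = 1.153 J/s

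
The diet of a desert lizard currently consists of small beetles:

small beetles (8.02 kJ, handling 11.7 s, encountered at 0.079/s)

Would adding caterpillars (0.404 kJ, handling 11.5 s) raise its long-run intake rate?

No

On small beetles alone, R = ΣλE/(1+Σλh) = 0.6336/1.924 = 0.3293 kJ/s.
Profitability of caterpillars: 0.404/11.5 = 0.03513 kJ/s.
Since 0.03513 < R, time spent handling caterpillars is better spent searching.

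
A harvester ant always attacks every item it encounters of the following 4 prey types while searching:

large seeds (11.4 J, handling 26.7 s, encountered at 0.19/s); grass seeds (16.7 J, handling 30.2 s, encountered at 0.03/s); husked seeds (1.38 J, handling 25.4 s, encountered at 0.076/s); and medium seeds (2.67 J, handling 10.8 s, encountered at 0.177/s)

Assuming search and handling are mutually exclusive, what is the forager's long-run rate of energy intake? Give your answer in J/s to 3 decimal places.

R = Σλ_iE_i / (1 + Σλ_ih_i)
Numerator: 0.19×11.4 + 0.03×16.7 + 0.076×1.38 + 0.177×2.67 = 3.244
Denominator: 1 + 0.19×26.7 + 0.03×30.2 + 0.076×25.4 + 0.177×10.8 = 10.82
R = 3.244/10.82 = 0.2998 J/s

0.300 J/s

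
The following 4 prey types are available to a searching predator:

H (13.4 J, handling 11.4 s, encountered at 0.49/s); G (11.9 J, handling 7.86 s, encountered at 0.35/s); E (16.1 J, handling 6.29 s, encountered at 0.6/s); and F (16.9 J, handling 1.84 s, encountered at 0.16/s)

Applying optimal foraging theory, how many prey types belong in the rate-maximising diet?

2

E/h in descending order: F 9.18, E 2.56, G 1.51, H 1.18 J/s. The optimal diet is the largest prefix of this list for which every included type satisfies E_i/h_i > R on the types above it.
Rate on top 1: 2.089. E: 2.56 > 2.089 → include.
Rate on top 2: 2.439. G: 1.51 < 2.439 → exclude; stop.
Optimal diet: F, E — 2 of 4 types.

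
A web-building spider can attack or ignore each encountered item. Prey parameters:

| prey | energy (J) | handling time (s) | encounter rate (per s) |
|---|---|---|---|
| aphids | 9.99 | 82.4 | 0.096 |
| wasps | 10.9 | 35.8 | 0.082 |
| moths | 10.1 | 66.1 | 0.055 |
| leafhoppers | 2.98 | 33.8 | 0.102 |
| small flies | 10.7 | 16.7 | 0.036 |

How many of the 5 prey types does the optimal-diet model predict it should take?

2

Rank by E/h (J/s): small flies 0.641, wasps 0.304, moths 0.153, aphids 0.121, leafhoppers 0.0882. Include each in turn until the next type's E/h falls below the running intake rate.
Rate on top 1: 0.2406. wasps: 0.304 > 0.2406 → include.
Rate on top 2: 0.2819. moths: 0.153 < 0.2819 → exclude; stop.
Optimal diet: small flies, wasps — 2 of 5 types.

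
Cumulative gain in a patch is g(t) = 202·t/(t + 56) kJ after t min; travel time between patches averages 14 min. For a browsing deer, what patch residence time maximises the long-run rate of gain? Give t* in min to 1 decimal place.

28.0 min

By the marginal value theorem, leave when the instantaneous gain rate g'(t) equals the habitat-wide average g(t)/(T + t).
g'(t) = 202·56/(t + 56)². Setting 202·56/(t+56)² = 202t/[(t+56)(14+t)] gives 56(14+t) = t(t+56), so t² = 56×14 = 784.
t* = √784 = 28 min.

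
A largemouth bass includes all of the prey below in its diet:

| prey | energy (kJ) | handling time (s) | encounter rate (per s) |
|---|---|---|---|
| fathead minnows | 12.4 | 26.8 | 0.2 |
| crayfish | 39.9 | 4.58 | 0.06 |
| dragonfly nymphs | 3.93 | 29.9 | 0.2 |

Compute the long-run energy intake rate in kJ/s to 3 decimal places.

0.449 kJ/s

R = Σλ_iE_i / (1 + Σλ_ih_i)
Numerator: 0.2×12.4 + 0.06×39.9 + 0.2×3.93 = 5.66
Denominator: 1 + 0.2×26.8 + 0.06×4.58 + 0.2×29.9 = 12.61
R = 5.66/12.61 = 0.4487 kJ/s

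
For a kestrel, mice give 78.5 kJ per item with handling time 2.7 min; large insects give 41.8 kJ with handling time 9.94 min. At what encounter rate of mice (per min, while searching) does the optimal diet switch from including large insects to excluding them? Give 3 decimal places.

0.063 per min

The zero-one rule: include large insects iff E₂/h₂ > λE₁/(1+λh₁). Equality gives the switch point.
λE₁h₂ = E₂ + λE₂h₁ ⇒ λ = E₂/(E₁h₂ − E₂h₁) = 41.8/(780.3 − 112.9) = 0.06263 per min.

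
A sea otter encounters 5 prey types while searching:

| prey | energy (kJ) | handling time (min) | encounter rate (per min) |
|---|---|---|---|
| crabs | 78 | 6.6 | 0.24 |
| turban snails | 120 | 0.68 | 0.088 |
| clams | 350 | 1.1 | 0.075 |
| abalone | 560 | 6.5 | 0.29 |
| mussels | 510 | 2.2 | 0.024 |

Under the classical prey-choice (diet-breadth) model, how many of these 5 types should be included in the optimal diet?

E/h in descending order: clams 318, mussels 232, turban snails 176, abalone 86.2, crabs 11.8 kJ/min. The optimal diet is the largest prefix of this list for which every included type satisfies E_i/h_i > R on the types above it.
Rate on top 1: 24.25. mussels: 232 > 24.25 → include.
Rate on top 2: 33.9. turban snails: 176 > 33.9 → include.
Rate on top 3: 41.04. abalone: 86.2 > 41.04 → include.
Rate on top 4: 68.65. crabs: 11.8 < 68.65 → exclude; stop.
Optimal diet: clams, mussels, turban snails, abalone — 4 of 5 types.

4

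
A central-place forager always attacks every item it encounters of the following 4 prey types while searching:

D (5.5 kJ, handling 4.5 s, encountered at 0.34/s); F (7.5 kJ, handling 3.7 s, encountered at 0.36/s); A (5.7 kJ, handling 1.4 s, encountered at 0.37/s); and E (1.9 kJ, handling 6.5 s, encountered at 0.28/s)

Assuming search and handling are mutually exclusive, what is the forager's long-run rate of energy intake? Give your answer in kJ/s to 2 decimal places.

R = (0.34×5.5 + 0.36×7.5 + 0.37×5.7 + 0.28×1.9) / (1 + 0.34×4.5 + 0.36×3.7 + 0.37×1.4 + 0.28×6.5) = 7.211/6.2 = 1.163 kJ/s.

1.16 kJ/s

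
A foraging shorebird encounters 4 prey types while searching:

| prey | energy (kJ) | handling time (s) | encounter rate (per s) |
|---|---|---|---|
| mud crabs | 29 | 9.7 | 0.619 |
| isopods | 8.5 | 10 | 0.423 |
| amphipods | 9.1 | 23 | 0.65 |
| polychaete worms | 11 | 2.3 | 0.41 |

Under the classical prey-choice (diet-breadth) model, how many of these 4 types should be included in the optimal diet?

Profitabilities (E/h, kJ/s): polychaete worms 4.78, mud crabs 2.99, isopods 0.85, amphipods 0.396. Add prey in this order while the next type's profitability exceeds the intake rate on those already taken.
Rate on top 1: 2.321. mud crabs: 2.99 > 2.321 → include.
Rate on top 2: 2.826. isopods: 0.85 < 2.826 → exclude; stop.
Optimal diet: polychaete worms, mud crabs — 2 of 4 types.

2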